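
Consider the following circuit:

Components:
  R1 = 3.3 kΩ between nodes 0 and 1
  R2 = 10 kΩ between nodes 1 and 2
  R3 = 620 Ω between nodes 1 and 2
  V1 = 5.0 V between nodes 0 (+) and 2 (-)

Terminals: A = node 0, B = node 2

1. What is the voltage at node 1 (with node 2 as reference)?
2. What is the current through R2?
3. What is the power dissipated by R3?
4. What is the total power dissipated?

Nodal analysis, taking node 2 as the 0 V reference.
Source V1 fixes V_0 = 5 V.
KCL at each unknown node (sum of currents leaving = 0; resistances in Ω):
  Node 1: (V_1 - 5)/3300 + (V_1 - 0)/10000 + (V_1 - 0)/620 = 0
Collecting terms: 0.002016 × V_1 = 0.001515  =>  V_1 = 0.7516 V
Part 1:
  Read off the nodal solution: V_1 = 0.7516 V
Part 2:
  I_R2 = (V_1 - V_2)/R2 = (0.7516 - 0)/10000 = 0.00007516 A
  Magnitude: I_R2 = 0.00007516 A
Part 3:
  I_R3 = (V_1 - V_2)/R3 = (0.7516 - 0)/620 = 0.001212 A
  P_R3 = I_R3² × R3 = (0.001212)² × 620 = 0.0009111 W
Part 4:
  Power in each resistor, P = (ΔV)²/R:
    P_R1 = (5 - 0.7516)²/3300 = 0.005469 W
    P_R2 = (0.7516 - 0)²/10000 = 0.00005649 W
    P_R3 = (0.7516 - 0)²/620 = 0.0009111 W
  P_total = P_R1 + P_R2 + P_R3 = 0.006437 W

Final answers:
1. V_1 = 0.7516 V
2. I_R2 = 7.516e-05 A
3. P_R3 = 0.0009111 W
4. P_total = 0.006437 W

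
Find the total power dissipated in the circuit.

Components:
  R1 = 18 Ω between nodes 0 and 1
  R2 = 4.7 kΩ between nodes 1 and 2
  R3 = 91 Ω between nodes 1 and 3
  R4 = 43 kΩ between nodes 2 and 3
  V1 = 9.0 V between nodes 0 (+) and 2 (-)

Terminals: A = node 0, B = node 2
Nodal analysis, taking node 2 as the 0 V reference.
Source V1 fixes V_0 = 9 V.
KCL at each unknown node (sum of currents leaving = 0; resistances in Ω):
  Node 1: (V_1 - 9)/18 + (V_1 - 0)/4700 + (V_1 - V_3)/91 = 0
  Node 3: (V_3 - V_1)/91 + (V_3 - 0)/43000 = 0
Collecting terms (coefficients in siemens):
  0.06676·V_1 - 0.01099·V_3 = 0.5
  0.01101·V_3 - 0.01099·V_1 = 0
Determinant D = (0.06676)(0.01101) - (-0.01099)(-0.01099) = 0.0006144
V_1 = [(0.5)(0.01101) - (-0.01099)(0)]/D = 8.962 V
V_3 = [(0.06676)(0) - (0.5)(-0.01099)]/D = 8.943 V
Power in each resistor, P = (ΔV)²/R:
  P_R1 = (9 - 8.962)²/18 = 0.0000805 W
  P_R2 = (8.962 - 0)²/4700 = 0.01709 W
  P_R3 = (8.962 - 8.943)²/91 = 0.000003936 W
  P_R4 = (0 - 8.943)²/43000 = 0.00186 W
P_total = P_R1 + P_R2 + P_R3 + P_R4 = 0.01903 W

Final answer: 0.01903 W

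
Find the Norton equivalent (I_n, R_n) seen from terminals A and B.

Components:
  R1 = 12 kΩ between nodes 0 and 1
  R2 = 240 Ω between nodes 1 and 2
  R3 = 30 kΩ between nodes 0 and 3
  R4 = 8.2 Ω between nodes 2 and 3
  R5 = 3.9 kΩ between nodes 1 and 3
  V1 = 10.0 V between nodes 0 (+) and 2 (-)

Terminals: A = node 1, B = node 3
Find the Thévenin equivalent first; then I_n = V_th/R_th and R_n = R_th.
Step 1 — V_th is the open-circuit voltage V_A - V_B (nothing connected across the terminals).
Nodal analysis, taking node 2 as the 0 V reference.
Source V1 fixes V_0 = 10 V.
KCL at each unknown node (sum of currents leaving = 0; resistances in Ω):
  Node 1: (V_1 - 10)/12000 + (V_1 - 0)/240 + (V_1 - V_3)/3900 = 0
  Node 3: (V_3 - 10)/30000 + (V_3 - 0)/8.2 + (V_3 - V_1)/3900 = 0
Collecting terms (coefficients in siemens):
  0.004506·V_1 - 0.0002564·V_3 = 0.0008333
  0.1222·V_3 - 0.0002564·V_1 = 0.0003333
Determinant D = (0.004506)(0.1222) - (-0.0002564)(-0.0002564) = 0.0005508
V_1 = [(0.0008333)(0.1222) - (-0.0002564)(0.0003333)]/D = 0.1851 V
V_3 = [(0.004506)(0.0003333) - (0.0008333)(-0.0002564)]/D = 0.003115 V
V_th = V_1 - V_3 = 0.1851 - 0.003115 = 0.182 V
Step 2 — R_th: zero the source — replace V1 by a short circuit (node 2 merges into node 0) — and find the resistance seen between A (node 1) and B (node 3).
Reduce the network between node 1 (A) and node 3 (B) by series/parallel combination:
  Rp1 = R1 ‖ R2 (parallel, both between nodes 0 and 1) = 1/(1/12000 + 1/240) = 235.3 Ω
  Rp2 = R3 ‖ R4 (parallel, both between nodes 0 and 3) = 1/(1/30000 + 1/8.2) = 8.198 Ω
  Rs1 = Rp1 + Rp2 (series, joined only at node 0) = 235.3 + 8.198 = 243.5 Ω
  Rp3 = R5 ‖ Rs1 (parallel, both between nodes 1 and 3) = 1/(1/3900 + 1/243.5) = 229.2 Ω
R_th = 229.2 Ω
I_n = V_th/R_th = 0.182/229.2 = 0.0007941 A, and R_n = R_th = 229.2 Ω

Final answer: I_n = 0.0007941 A, R_n = 229.2 Ω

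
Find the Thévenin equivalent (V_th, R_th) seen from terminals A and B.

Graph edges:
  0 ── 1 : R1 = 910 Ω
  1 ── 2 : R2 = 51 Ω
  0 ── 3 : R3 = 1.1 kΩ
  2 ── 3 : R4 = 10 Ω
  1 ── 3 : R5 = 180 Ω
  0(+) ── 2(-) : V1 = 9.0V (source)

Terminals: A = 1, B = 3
Step 1 — V_th is the open-circuit voltage V_A - V_B (nothing connected across the terminals).
Nodal analysis, taking node 2 as the 0 V reference.
Source V1 fixes V_0 = 9 V.
KCL at each unknown node (sum of currents leaving = 0; resistances in Ω):
  Node 1: (V_1 - 9)/910 + (V_1 - 0)/51 + (V_1 - V_3)/180 = 0
  Node 3: (V_3 - 9)/1100 + (V_3 - 0)/10 + (V_3 - V_1)/180 = 0
Collecting terms (coefficients in siemens):
  0.02626·V_1 - 0.005556·V_3 = 0.00989
  0.1065·V_3 - 0.005556·V_1 = 0.008182
Determinant D = (0.02626)(0.1065) - (-0.005556)(-0.005556) = 0.002765
V_1 = [(0.00989)(0.1065) - (-0.005556)(0.008182)]/D = 0.3972 V
V_3 = [(0.02626)(0.008182) - (0.00989)(-0.005556)]/D = 0.09758 V
V_th = V_1 - V_3 = 0.3972 - 0.09758 = 0.2997 V
Step 2 — R_th: zero the source — replace V1 by a short circuit (node 2 merges into node 0) — and find the resistance seen between A (node 1) and B (node 3).
Reduce the network between node 1 (A) and node 3 (B) by series/parallel combination:
  Rp1 = R1 ‖ R2 (parallel, both between nodes 0 and 1) = 1/(1/910 + 1/51) = 48.29 Ω
  Rp2 = R3 ‖ R4 (parallel, both between nodes 0 and 3) = 1/(1/1100 + 1/10) = 9.91 Ω
  Rs1 = Rp1 + Rp2 (series, joined only at node 0) = 48.29 + 9.91 = 58.2 Ω
  Rp3 = R5 ‖ Rs1 (parallel, both between nodes 1 and 3) = 1/(1/180 + 1/58.2) = 43.98 Ω
R_th = 43.98 Ω

Final answer: V_th = 0.2997 V, R_th = 43.98 Ω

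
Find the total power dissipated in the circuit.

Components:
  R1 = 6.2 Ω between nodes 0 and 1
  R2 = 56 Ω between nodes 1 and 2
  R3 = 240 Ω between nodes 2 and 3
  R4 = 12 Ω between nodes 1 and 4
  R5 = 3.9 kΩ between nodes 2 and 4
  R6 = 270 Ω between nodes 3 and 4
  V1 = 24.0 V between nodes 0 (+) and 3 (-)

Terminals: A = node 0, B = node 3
Nodal analysis, taking node 3 as the 0 V reference.
Source V1 fixes V_0 = 24 V.
KCL at each unknown node (sum of currents leaving = 0; resistances in Ω):
  Node 1: (V_1 - 24)/6.2 + (V_1 - V_2)/56 + (V_1 - V_4)/12 = 0
  Node 2: (V_2 - V_1)/56 + (V_2 - 0)/240 + (V_2 - V_4)/3900 = 0
  Node 4: (V_4 - V_1)/12 + (V_4 - V_2)/3900 + (V_4 - 0)/270 = 0
Collecting terms (coefficients in siemens):
  0.2625·V_1 - 0.01786·V_2 - 0.08333·V_4 = 3.871
  0.02228·V_2 - 0.01786·V_1 - 0.0002564·V_4 = 0
  0.08729·V_4 - 0.08333·V_1 - 0.0002564·V_2 = 0
Solving these 3 simultaneous equations (Gaussian elimination) gives:
  V_1 = 23.01 V, V_2 = 18.7 V, V_4 = 22.02 V
Power in each resistor, P = (ΔV)²/R:
  P_R1 = (24 - 23.01)²/6.2 = 0.1577 W
  P_R2 = (23.01 - 18.7)²/56 = 0.3325 W
  P_R3 = (18.7 - 0)²/240 = 1.457 W
  P_R4 = (23.01 - 22.02)²/12 = 0.08151 W
  P_R5 = (18.7 - 22.02)²/3900 = 0.002836 W
  P_R6 = (0 - 22.02)²/270 = 1.796 W
P_total = P_R1 + P_R2 + P_R3 + P_R4 + P_R5 + P_R6 = 3.827 W

Final answer: 3.827 W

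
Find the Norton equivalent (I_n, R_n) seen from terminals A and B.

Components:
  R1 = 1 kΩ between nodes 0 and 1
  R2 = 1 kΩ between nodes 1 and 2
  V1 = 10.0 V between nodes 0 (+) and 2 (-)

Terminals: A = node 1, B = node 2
Find the Thévenin equivalent first; then I_n = V_th/R_th and R_n = R_th.
Step 1 — V_th is the open-circuit voltage V_A - V_B (nothing connected across the terminals).
Nodal analysis, taking node 2 as the 0 V reference.
Source V1 fixes V_0 = 10 V.
KCL at each unknown node (sum of currents leaving = 0; resistances in Ω):
  Node 1: (V_1 - 10)/1000 + (V_1 - 0)/1000 = 0
Collecting terms: 0.002 × V_1 = 0.01  =>  V_1 = 5 V
V_th = V_1 - V_2 = 5 - 0 = 5 V
Step 2 — R_th: zero the source — replace V1 by a short circuit (node 2 merges into node 0) — and find the resistance seen between A (node 1) and B (node 0).
Reduce the network between node 1 (A) and node 0 (B) by series/parallel combination:
  Rp1 = R1 ‖ R2 (parallel, both between nodes 0 and 1) = 1/(1/1000 + 1/1000) = 500 Ω
R_th = 500 Ω
I_n = V_th/R_th = 5/500 = 0.01 A, and R_n = R_th = 500 Ω

Final answer: I_n = 0.01 A, R_n = 500 Ω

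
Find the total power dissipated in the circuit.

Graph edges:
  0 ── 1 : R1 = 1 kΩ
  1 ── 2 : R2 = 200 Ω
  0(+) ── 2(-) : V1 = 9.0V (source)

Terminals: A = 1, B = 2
Nodal analysis, taking node 2 as the 0 V reference.
Source V1 fixes V_0 = 9 V.
KCL at each unknown node (sum of currents leaving = 0; resistances in Ω):
  Node 1: (V_1 - 9)/1000 + (V_1 - 0)/200 = 0
Collecting terms: 0.006 × V_1 = 0.009  =>  V_1 = 1.5 V
Power in each resistor, P = (ΔV)²/R:
  P_R1 = (9 - 1.5)²/1000 = 0.05625 W
  P_R2 = (1.5 - 0)²/200 = 0.01125 W
P_total = P_R1 + P_R2 = 0.0675 W

Final answer: 0.0675 W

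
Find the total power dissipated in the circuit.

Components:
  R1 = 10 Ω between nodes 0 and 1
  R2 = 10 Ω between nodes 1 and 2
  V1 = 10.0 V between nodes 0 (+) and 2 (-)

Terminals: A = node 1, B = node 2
Nodal analysis, taking node 2 as the 0 V reference.
Source V1 fixes V_0 = 10 V.
KCL at each unknown node (sum of currents leaving = 0; resistances in Ω):
  Node 1: (V_1 - 10)/10 + (V_1 - 0)/10 = 0
Collecting terms: 0.2 × V_1 = 1  =>  V_1 = 5 V
Power in each resistor, P = (ΔV)²/R:
  P_R1 = (10 - 5)²/10 = 2.5 W
  P_R2 = (5 - 0)²/10 = 2.5 W
P_total = P_R1 + P_R2 = 5 W

Final answer: 5 W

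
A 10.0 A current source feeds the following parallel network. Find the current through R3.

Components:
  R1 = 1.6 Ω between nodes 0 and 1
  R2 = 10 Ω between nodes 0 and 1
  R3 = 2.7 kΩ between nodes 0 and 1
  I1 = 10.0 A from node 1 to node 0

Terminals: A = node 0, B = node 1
All resistors sit directly between nodes 0 and 1, so they are in parallel and share one voltage V; the full source current 10 A splits among them.
1/R_par = 1/1.6 + 1/10 + 1/2700 = 0.7254 S  =>  R_par = 1.379 Ω
V = I × R_par = 10 × 1.379 = 13.79 V
I_R3 = V/R3 = 13.79/2700 = 0.005106 A

Final answer: 0.005106 A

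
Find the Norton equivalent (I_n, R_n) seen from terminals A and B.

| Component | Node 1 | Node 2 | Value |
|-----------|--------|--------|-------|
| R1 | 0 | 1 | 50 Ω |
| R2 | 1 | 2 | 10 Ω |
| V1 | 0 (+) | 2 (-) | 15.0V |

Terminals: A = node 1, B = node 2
Find the Thévenin equivalent first; then I_n = V_th/R_th and R_n = R_th.
Step 1 — V_th is the open-circuit voltage V_A - V_B (nothing connected across the terminals).
Nodal analysis, taking node 2 as the 0 V reference.
Source V1 fixes V_0 = 15 V.
KCL at each unknown node (sum of currents leaving = 0; resistances in Ω):
  Node 1: (V_1 - 15)/50 + (V_1 - 0)/10 = 0
Collecting terms: 0.12 × V_1 = 0.3  =>  V_1 = 2.5 V
V_th = V_1 - V_2 = 2.5 - 0 = 2.5 V
Step 2 — R_th: zero the source — replace V1 by a short circuit (node 2 merges into node 0) — and find the resistance seen between A (node 1) and B (node 0).
Reduce the network between node 1 (A) and node 0 (B) by series/parallel combination:
  Rp1 = R1 ‖ R2 (parallel, both between nodes 0 and 1) = 1/(1/50 + 1/10) = 8.333 Ω
R_th = 8.333 Ω
I_n = V_th/R_th = 2.5/8.333 = 0.3 A, and R_n = R_th = 8.333 Ω

Final answer: I_n = 0.3 A, R_n = 8.333 Ω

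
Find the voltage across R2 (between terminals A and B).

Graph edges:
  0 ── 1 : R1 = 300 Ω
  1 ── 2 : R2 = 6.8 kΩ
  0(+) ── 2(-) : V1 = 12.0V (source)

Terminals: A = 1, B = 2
R1 and R2 are in series across V1 (node 0 → node 1 → node 2), and the output A–B is taken across R2, so this is a voltage divider.
Series current: I = V1/(R1 + R2) = 12/(300 + 6800) = 12/7100 = 0.00169 A
V_R2 = I × R2 = V1 × R2/(R1 + R2) = 12 × 6800/7100 = 11.49 V

Final answer: 11.49 V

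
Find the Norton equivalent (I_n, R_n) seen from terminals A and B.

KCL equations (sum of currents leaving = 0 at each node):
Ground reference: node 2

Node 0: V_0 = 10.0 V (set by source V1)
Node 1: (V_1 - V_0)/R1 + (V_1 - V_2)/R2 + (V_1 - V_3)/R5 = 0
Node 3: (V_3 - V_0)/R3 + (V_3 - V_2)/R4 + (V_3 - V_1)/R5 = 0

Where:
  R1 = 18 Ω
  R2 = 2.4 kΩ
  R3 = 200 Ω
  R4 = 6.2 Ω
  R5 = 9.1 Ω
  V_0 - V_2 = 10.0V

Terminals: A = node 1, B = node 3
Find the Thévenin equivalent first; then I_n = V_th/R_th and R_n = R_th.
Step 1 — V_th is the open-circuit voltage V_A - V_B (nothing connected across the terminals).
Nodal analysis, taking node 2 as the 0 V reference.
Source V1 fixes V_0 = 10 V.
KCL at each unknown node (sum of currents leaving = 0; resistances in Ω):
  Node 1: (V_1 - 10)/18 + (V_1 - 0)/2400 + (V_1 - V_3)/9.1 = 0
  Node 3: (V_3 - 10)/200 + (V_3 - 0)/6.2 + (V_3 - V_1)/9.1 = 0
Collecting terms (coefficients in siemens):
  0.1659·V_1 - 0.1099·V_3 = 0.5556
  0.2762·V_3 - 0.1099·V_1 = 0.05
Determinant D = (0.1659)(0.2762) - (-0.1099)(-0.1099) = 0.03373
V_1 = [(0.5556)(0.2762) - (-0.1099)(0.05)]/D = 4.711 V
V_3 = [(0.1659)(0.05) - (0.5556)(-0.1099)]/D = 2.056 V
V_th = V_1 - V_3 = 4.711 - 2.056 = 2.656 V
Step 2 — R_th: zero the source — replace V1 by a short circuit (node 2 merges into node 0) — and find the resistance seen between A (node 1) and B (node 3).
Reduce the network between node 1 (A) and node 3 (B) by series/parallel combination:
  Rp1 = R1 ‖ R2 (parallel, both between nodes 0 and 1) = 1/(1/18 + 1/2400) = 17.87 Ω
  Rp2 = R3 ‖ R4 (parallel, both between nodes 0 and 3) = 1/(1/200 + 1/6.2) = 6.014 Ω
  Rs1 = Rp1 + Rp2 (series, joined only at node 0) = 17.87 + 6.014 = 23.88 Ω
  Rp3 = R5 ‖ Rs1 (parallel, both between nodes 1 and 3) = 1/(1/9.1 + 1/23.88) = 6.589 Ω
R_th = 6.589 Ω
I_n = V_th/R_th = 2.656/6.589 = 0.4031 A, and R_n = R_th = 6.589 Ω

Final answer: I_n = 0.4031 A, R_n = 6.589 Ω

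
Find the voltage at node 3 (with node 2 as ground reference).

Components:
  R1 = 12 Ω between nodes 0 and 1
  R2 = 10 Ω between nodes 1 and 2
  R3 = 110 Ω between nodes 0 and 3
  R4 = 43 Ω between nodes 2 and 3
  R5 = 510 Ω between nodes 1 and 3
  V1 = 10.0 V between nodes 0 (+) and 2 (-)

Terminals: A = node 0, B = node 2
Nodal analysis, taking node 2 as the 0 V reference.
Source V1 fixes V_0 = 10 V.
KCL at each unknown node (sum of currents leaving = 0; resistances in Ω):
  Node 1: (V_1 - 10)/12 + (V_1 - 0)/10 + (V_1 - V_3)/510 = 0
  Node 3: (V_3 - 10)/110 + (V_3 - 0)/43 + (V_3 - V_1)/510 = 0
Collecting terms (coefficients in siemens):
  0.1853·V_1 - 0.001961·V_3 = 0.8333
  0.03431·V_3 - 0.001961·V_1 = 0.09091
Determinant D = (0.1853)(0.03431) - (-0.001961)(-0.001961) = 0.006353
V_1 = [(0.8333)(0.03431) - (-0.001961)(0.09091)]/D = 4.528 V
V_3 = [(0.1853)(0.09091) - (0.8333)(-0.001961)]/D = 2.909 V
The requested potential is V_3 = 2.909 V.

Final answer: V_3 = 2.909 V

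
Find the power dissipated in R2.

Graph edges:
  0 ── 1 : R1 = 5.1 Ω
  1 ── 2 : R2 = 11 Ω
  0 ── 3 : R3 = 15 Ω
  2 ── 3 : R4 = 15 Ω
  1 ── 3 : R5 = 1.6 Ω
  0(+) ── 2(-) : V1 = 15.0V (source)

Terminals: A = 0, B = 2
Nodal analysis, taking node 2 as the 0 V reference.
Source V1 fixes V_0 = 15 V.
KCL at each unknown node (sum of currents leaving = 0; resistances in Ω):
  Node 1: (V_1 - 15)/5.1 + (V_1 - 0)/11 + (V_1 - V_3)/1.6 = 0
  Node 3: (V_3 - 15)/15 + (V_3 - 0)/15 + (V_3 - V_1)/1.6 = 0
Collecting terms (coefficients in siemens):
  0.912·V_1 - 0.625·V_3 = 2.941
  0.7583·V_3 - 0.625·V_1 = 1
Determinant D = (0.912)(0.7583) - (-0.625)(-0.625) = 0.301
V_1 = [(2.941)(0.7583) - (-0.625)(1)]/D = 9.487 V
V_3 = [(0.912)(1) - (2.941)(-0.625)]/D = 9.138 V
I_R2 = (V_1 - V_2)/R2 = (9.487 - 0)/11 = 0.8625 A
P_R2 = I_R2² × R2 = (0.8625)² × 11 = 8.183 W

Final answer: 8.183 W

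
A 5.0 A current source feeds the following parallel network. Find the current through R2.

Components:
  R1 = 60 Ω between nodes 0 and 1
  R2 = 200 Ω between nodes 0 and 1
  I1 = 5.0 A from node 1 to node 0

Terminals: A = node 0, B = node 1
All resistors sit directly between nodes 0 and 1, so they are in parallel and share one voltage V; the full source current 5 A splits among them.
1/R_par = 1/60 + 1/200 = 0.02167 S  =>  R_par = 46.15 Ω
V = I × R_par = 5 × 46.15 = 230.8 V
I_R2 = V/R2 = 230.8/200 = 1.154 A

Final answer: 1.154 A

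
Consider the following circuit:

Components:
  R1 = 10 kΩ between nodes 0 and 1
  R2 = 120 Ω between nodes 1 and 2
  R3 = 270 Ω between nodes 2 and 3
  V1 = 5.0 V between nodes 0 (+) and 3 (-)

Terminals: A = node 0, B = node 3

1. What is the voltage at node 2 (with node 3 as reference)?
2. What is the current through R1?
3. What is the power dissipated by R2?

Nodal analysis, taking node 3 as the 0 V reference.
Source V1 fixes V_0 = 5 V.
KCL at each unknown node (sum of currents leaving = 0; resistances in Ω):
  Node 1: (V_1 - 5)/10000 + (V_1 - V_2)/120 = 0
  Node 2: (V_2 - V_1)/120 + (V_2 - 0)/270 = 0
Collecting terms (coefficients in siemens):
  0.008433·V_1 - 0.008333·V_2 = 0.0005
  0.01204·V_2 - 0.008333·V_1 = 0
Determinant D = (0.008433)(0.01204) - (-0.008333)(-0.008333) = 0.00003207
V_1 = [(0.0005)(0.01204) - (-0.008333)(0)]/D = 0.1877 V
V_2 = [(0.008433)(0) - (0.0005)(-0.008333)]/D = 0.1299 V
Part 1:
  Read off the nodal solution: V_2 = 0.1299 V
Part 2:
  I_R1 = (V_0 - V_1)/R1 = (5 - 0.1877)/10000 = 0.0004812 A
  Magnitude: I_R1 = 0.0004812 A
Part 3:
  I_R2 = (V_1 - V_2)/R2 = (0.1877 - 0.1299)/120 = 0.0004812 A
  P_R2 = I_R2² × R2 = (0.0004812)² × 120 = 0.00002779 W

Final answers:
1. V_2 = 0.1299 V
2. I_R1 = 0.0004812 A
3. P_R2 = 2.779e-05 W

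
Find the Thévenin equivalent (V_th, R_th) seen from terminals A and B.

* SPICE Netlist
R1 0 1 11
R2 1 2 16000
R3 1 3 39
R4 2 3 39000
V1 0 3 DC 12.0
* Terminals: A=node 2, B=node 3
Step 1 — V_th is the open-circuit voltage V_A - V_B (nothing connected across the terminals).
Nodal analysis, taking node 3 as the 0 V reference.
Source V1 fixes V_0 = 12 V.
KCL at each unknown node (sum of currents leaving = 0; resistances in Ω):
  Node 1: (V_1 - 12)/11 + (V_1 - V_2)/16000 + (V_1 - 0)/39 = 0
  Node 2: (V_2 - V_1)/16000 + (V_2 - 0)/39000 = 0
Collecting terms (coefficients in siemens):
  0.1166·V_1 - 0.0000625·V_2 = 1.091
  0.00008814·V_2 - 0.0000625·V_1 = 0
Determinant D = (0.1166)(0.00008814) - (-0.0000625)(-0.0000625) = 0.00001027
V_1 = [(1.091)(0.00008814) - (-0.0000625)(0)]/D = 9.359 V
V_2 = [(0.1166)(0) - (1.091)(-0.0000625)]/D = 6.636 V
V_th = V_2 - V_3 = 6.636 - 0 = 6.636 V
Step 2 — R_th: zero the source — replace V1 by a short circuit (node 3 merges into node 0) — and find the resistance seen between A (node 2) and B (node 0).
Reduce the network between node 2 (A) and node 0 (B) by series/parallel combination:
  Rp1 = R1 ‖ R3 (parallel, both between nodes 0 and 1) = 1/(1/11 + 1/39) = 8.58 Ω
  Rs1 = R2 + Rp1 (series, joined only at node 1) = 16000 + 8.58 = 16010 Ω
  Rp2 = R4 ‖ Rs1 (parallel, both between nodes 0 and 2) = 1/(1/39000 + 1/16010) = 11350 Ω
R_th = 11.35 kΩ

Final answer: V_th = 6.636 V, R_th = 11.35 kΩ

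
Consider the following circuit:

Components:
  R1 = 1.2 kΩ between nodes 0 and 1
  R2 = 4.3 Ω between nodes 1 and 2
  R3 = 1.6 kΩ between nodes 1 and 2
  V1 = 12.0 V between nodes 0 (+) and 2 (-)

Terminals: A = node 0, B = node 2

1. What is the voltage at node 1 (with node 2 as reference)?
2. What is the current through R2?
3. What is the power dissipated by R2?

Nodal analysis, taking node 2 as the 0 V reference.
Source V1 fixes V_0 = 12 V.
KCL at each unknown node (sum of currents leaving = 0; resistances in Ω):
  Node 1: (V_1 - 12)/1200 + (V_1 - 0)/4.3 + (V_1 - 0)/1600 = 0
Collecting terms: 0.234 × V_1 = 0.01  =>  V_1 = 0.04273 V
Part 1:
  Read off the nodal solution: V_1 = 0.04273 V
Part 2:
  I_R2 = (V_1 - V_2)/R2 = (0.04273 - 0)/4.3 = 0.009938 A
  Magnitude: I_R2 = 0.009938 A
Part 3:
  I_R2 = (V_1 - V_2)/R2 = (0.04273 - 0)/4.3 = 0.009938 A
  P_R2 = I_R2² × R2 = (0.009938)² × 4.3 = 0.0004247 W

Final answers:
1. V_1 = 0.04273 V
2. I_R2 = 0.009938 A
3. P_R2 = 0.0004247 W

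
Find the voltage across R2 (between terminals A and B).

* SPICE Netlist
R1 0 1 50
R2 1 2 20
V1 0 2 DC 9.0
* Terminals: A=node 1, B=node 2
R1 and R2 are in series across V1 (node 0 → node 1 → node 2), and the output A–B is taken across R2, so this is a voltage divider.
Series current: I = V1/(R1 + R2) = 9/(50 + 20) = 9/70 = 0.1286 A
V_R2 = I × R2 = V1 × R2/(R1 + R2) = 9 × 20/70 = 2.571 V

Final answer: 2.571 V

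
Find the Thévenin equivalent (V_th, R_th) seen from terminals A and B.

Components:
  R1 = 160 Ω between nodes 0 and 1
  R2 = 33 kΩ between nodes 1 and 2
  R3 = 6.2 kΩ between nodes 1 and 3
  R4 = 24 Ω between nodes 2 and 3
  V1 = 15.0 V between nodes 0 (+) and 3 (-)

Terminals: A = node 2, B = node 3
Step 1 — V_th is the open-circuit voltage V_A - V_B (nothing connected across the terminals).
Nodal analysis, taking node 3 as the 0 V reference.
Source V1 fixes V_0 = 15 V.
KCL at each unknown node (sum of currents leaving = 0; resistances in Ω):
  Node 1: (V_1 - 15)/160 + (V_1 - V_2)/33000 + (V_1 - 0)/6200 = 0
  Node 2: (V_2 - V_1)/33000 + (V_2 - 0)/24 = 0
Collecting terms (coefficients in siemens):
  0.006442·V_1 - 0.0000303·V_2 = 0.09375
  0.0417·V_2 - 0.0000303·V_1 = 0
Determinant D = (0.006442)(0.0417) - (-0.0000303)(-0.0000303) = 0.0002686
V_1 = [(0.09375)(0.0417) - (-0.0000303)(0)]/D = 14.55 V
V_2 = [(0.006442)(0) - (0.09375)(-0.0000303)]/D = 0.01058 V
V_th = V_2 - V_3 = 0.01058 - 0 = 0.01058 V
Step 2 — R_th: zero the source — replace V1 by a short circuit (node 3 merges into node 0) — and find the resistance seen between A (node 2) and B (node 0).
Reduce the network between node 2 (A) and node 0 (B) by series/parallel combination:
  Rp1 = R1 ‖ R3 (parallel, both between nodes 0 and 1) = 1/(1/160 + 1/6200) = 156 Ω
  Rs1 = R2 + Rp1 (series, joined only at node 1) = 33000 + 156 = 33160 Ω
  Rp2 = R4 ‖ Rs1 (parallel, both between nodes 0 and 2) = 1/(1/24 + 1/33160) = 23.98 Ω
R_th = 23.98 Ω

Final answer: V_th = 0.01058 V, R_th = 23.98 Ω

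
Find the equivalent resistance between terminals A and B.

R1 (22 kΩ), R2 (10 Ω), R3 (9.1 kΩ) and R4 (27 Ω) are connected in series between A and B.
Reduce the network between node 0 (A) and node 4 (B) by series/parallel combination:
  Rs1 = R1 + R2 (series, joined only at node 1) = 22000 + 10 = 22010 Ω
  Rs2 = R3 + Rs1 (series, joined only at node 2) = 9100 + 22010 = 31110 Ω
  Rs3 = R4 + Rs2 (series, joined only at node 3) = 27 + 31110 = 31140 Ω
R_eq = 31.14 kΩ

Final answer: 31.14 kΩ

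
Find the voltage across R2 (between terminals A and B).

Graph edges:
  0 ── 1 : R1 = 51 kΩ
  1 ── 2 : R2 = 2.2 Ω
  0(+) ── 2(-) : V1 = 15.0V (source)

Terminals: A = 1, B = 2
R1 and R2 are in series across V1 (node 0 → node 1 → node 2), and the output A–B is taken across R2, so this is a voltage divider.
Series current: I = V1/(R1 + R2) = 15/(51000 + 2.2) = 15/51000 = 0.0002941 A
V_R2 = I × R2 = V1 × R2/(R1 + R2) = 15 × 2.2/51000 = 0.000647 V

Final answer: 0.000647 V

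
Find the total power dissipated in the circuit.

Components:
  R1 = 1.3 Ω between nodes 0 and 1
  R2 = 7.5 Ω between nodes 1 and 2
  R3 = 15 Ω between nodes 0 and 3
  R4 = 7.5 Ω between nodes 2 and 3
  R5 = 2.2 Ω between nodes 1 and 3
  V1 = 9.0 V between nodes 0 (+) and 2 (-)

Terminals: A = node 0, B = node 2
Nodal analysis, taking node 2 as the 0 V reference.
Source V1 fixes V_0 = 9 V.
KCL at each unknown node (sum of currents leaving = 0; resistances in Ω):
  Node 1: (V_1 - 9)/1.3 + (V_1 - 0)/7.5 + (V_1 - V_3)/2.2 = 0
  Node 3: (V_3 - 9)/15 + (V_3 - 0)/7.5 + (V_3 - V_1)/2.2 = 0
Collecting terms (coefficients in siemens):
  1.357·V_1 - 0.4545·V_3 = 6.923
  0.6545·V_3 - 0.4545·V_1 = 0.6
Determinant D = (1.357)(0.6545) - (-0.4545)(-0.4545) = 0.6817
V_1 = [(6.923)(0.6545) - (-0.4545)(0.6)]/D = 7.048 V
V_3 = [(1.357)(0.6) - (6.923)(-0.4545)]/D = 5.811 V
Power in each resistor, P = (ΔV)²/R:
  P_R1 = (9 - 7.048)²/1.3 = 2.932 W
  P_R2 = (7.048 - 0)²/7.5 = 6.622 W
  P_R3 = (9 - 5.811)²/15 = 0.6781 W
  P_R4 = (0 - 5.811)²/7.5 = 4.502 W
  P_R5 = (7.048 - 5.811)²/2.2 = 0.6953 W
P_total = P_R1 + P_R2 + P_R3 + P_R4 + P_R5 = 15.43 W

Final answer: 15.43 W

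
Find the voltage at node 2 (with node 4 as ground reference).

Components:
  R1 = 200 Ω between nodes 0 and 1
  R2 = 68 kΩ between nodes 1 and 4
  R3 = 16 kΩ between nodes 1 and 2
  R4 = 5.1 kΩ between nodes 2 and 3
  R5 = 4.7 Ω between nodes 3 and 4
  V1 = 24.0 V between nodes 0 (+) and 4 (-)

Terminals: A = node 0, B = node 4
Nodal analysis, taking node 4 as the 0 V reference.
Source V1 fixes V_0 = 24 V.
KCL at each unknown node (sum of currents leaving = 0; resistances in Ω):
  Node 1: (V_1 - 24)/200 + (V_1 - 0)/68000 + (V_1 - V_2)/16000 = 0
  Node 2: (V_2 - V_1)/16000 + (V_2 - V_3)/5100 = 0
  Node 3: (V_3 - V_2)/5100 + (V_3 - 0)/4.7 = 0
Collecting terms (coefficients in siemens):
  0.005077·V_1 - 0.0000625·V_2 = 0.12
  0.0002586·V_2 - 0.0000625·V_1 - 0.0001961·V_3 = 0
  0.213·V_3 - 0.0001961·V_2 = 0
Solving these 3 simultaneous equations (Gaussian elimination) gives:
  V_1 = 23.71 V, V_2 = 5.734 V, V_3 = 0.005279 V
The requested potential is V_2 = 5.734 V.

Final answer: V_2 = 5.734 V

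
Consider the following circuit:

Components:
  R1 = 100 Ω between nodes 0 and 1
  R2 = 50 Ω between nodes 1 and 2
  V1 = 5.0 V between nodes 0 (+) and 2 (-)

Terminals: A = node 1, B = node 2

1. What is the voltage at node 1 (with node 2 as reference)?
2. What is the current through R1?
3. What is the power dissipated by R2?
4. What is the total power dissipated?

Nodal analysis, taking node 2 as the 0 V reference.
Source V1 fixes V_0 = 5 V.
KCL at each unknown node (sum of currents leaving = 0; resistances in Ω):
  Node 1: (V_1 - 5)/100 + (V_1 - 0)/50 = 0
Collecting terms: 0.03 × V_1 = 0.05  =>  V_1 = 1.667 V
Part 1:
  Read off the nodal solution: V_1 = 1.667 V
Part 2:
  I_R1 = (V_0 - V_1)/R1 = (5 - 1.667)/100 = 0.03333 A
  Magnitude: I_R1 = 0.03333 A
Part 3:
  I_R2 = (V_1 - V_2)/R2 = (1.667 - 0)/50 = 0.03333 A
  P_R2 = I_R2² × R2 = (0.03333)² × 50 = 0.05556 W
Part 4:
  Power in each resistor, P = (ΔV)²/R:
    P_R1 = (5 - 1.667)²/100 = 0.1111 W
    P_R2 = (1.667 - 0)²/50 = 0.05556 W
  P_total = P_R1 + P_R2 = 0.1667 W

Final answers:
1. V_1 = 1.667 V
2. I_R1 = 0.03333 A
3. P_R2 = 0.05556 W
4. P_total = 0.1667 W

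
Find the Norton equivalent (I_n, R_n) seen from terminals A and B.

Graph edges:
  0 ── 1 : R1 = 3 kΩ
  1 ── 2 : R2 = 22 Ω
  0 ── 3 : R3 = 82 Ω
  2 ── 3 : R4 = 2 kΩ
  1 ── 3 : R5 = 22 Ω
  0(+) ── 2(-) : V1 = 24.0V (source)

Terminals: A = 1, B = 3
Find the Thévenin equivalent first; then I_n = V_th/R_th and R_n = R_th.
Step 1 — V_th is the open-circuit voltage V_A - V_B (nothing connected across the terminals).
Nodal analysis, taking node 2 as the 0 V reference.
Source V1 fixes V_0 = 24 V.
KCL at each unknown node (sum of currents leaving = 0; resistances in Ω):
  Node 1: (V_1 - 24)/3000 + (V_1 - 0)/22 + (V_1 - V_3)/22 = 0
  Node 3: (V_3 - 24)/82 + (V_3 - 0)/2000 + (V_3 - V_1)/22 = 0
Collecting terms (coefficients in siemens):
  0.09124·V_1 - 0.04545·V_3 = 0.008
  0.05815·V_3 - 0.04545·V_1 = 0.2927
Determinant D = (0.09124)(0.05815) - (-0.04545)(-0.04545) = 0.00324
V_1 = [(0.008)(0.05815) - (-0.04545)(0.2927)]/D = 4.25 V
V_3 = [(0.09124)(0.2927) - (0.008)(-0.04545)]/D = 8.356 V
V_th = V_1 - V_3 = 4.25 - 8.356 = -4.105 V
Step 2 — R_th: zero the source — replace V1 by a short circuit (node 2 merges into node 0) — and find the resistance seen between A (node 1) and B (node 3).
Reduce the network between node 1 (A) and node 3 (B) by series/parallel combination:
  Rp1 = R1 ‖ R2 (parallel, both between nodes 0 and 1) = 1/(1/3000 + 1/22) = 21.84 Ω
  Rp2 = R3 ‖ R4 (parallel, both between nodes 0 and 3) = 1/(1/82 + 1/2000) = 78.77 Ω
  Rs1 = Rp1 + Rp2 (series, joined only at node 0) = 21.84 + 78.77 = 100.6 Ω
  Rp3 = R5 ‖ Rs1 (parallel, both between nodes 1 and 3) = 1/(1/22 + 1/100.6) = 18.05 Ω
R_th = 18.05 Ω
I_n = V_th/R_th = -4.105/18.05 = -0.2274 A, and R_n = R_th = 18.05 Ω

Final answer: I_n = -0.2274 A, R_n = 18.05 Ω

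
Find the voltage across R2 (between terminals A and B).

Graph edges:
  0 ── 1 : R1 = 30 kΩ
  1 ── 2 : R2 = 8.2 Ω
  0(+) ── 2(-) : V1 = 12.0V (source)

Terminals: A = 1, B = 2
R1 and R2 are in series across V1 (node 0 → node 1 → node 2), and the output A–B is taken across R2, so this is a voltage divider.
Series current: I = V1/(R1 + R2) = 12/(30000 + 8.2) = 12/30010 = 0.0003999 A
V_R2 = I × R2 = V1 × R2/(R1 + R2) = 12 × 8.2/30010 = 0.003279 V

Final answer: 0.003279 V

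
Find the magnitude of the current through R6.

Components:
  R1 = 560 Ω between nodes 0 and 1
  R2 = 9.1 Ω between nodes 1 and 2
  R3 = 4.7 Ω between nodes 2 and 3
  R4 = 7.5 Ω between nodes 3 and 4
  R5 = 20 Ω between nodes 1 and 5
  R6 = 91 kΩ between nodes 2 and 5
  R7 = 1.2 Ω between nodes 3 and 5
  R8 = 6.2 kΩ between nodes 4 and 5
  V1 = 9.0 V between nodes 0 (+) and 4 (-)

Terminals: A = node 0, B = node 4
Nodal analysis, taking node 4 as the 0 V reference.
Source V1 fixes V_0 = 9 V.
KCL at each unknown node (sum of currents leaving = 0; resistances in Ω):
  Node 1: (V_1 - 9)/560 + (V_1 - V_2)/9.1 + (V_1 - V_5)/20 = 0
  Node 2: (V_2 - V_1)/9.1 + (V_2 - V_3)/4.7 + (V_2 - V_5)/91000 = 0
  Node 3: (V_3 - V_2)/4.7 + (V_3 - 0)/7.5 + (V_3 - V_5)/1.2 = 0
  Node 5: (V_5 - V_1)/20 + (V_5 - V_2)/91000 + (V_5 - V_3)/1.2 + (V_5 - 0)/6200 = 0
Collecting terms (coefficients in siemens):
  0.1617·V_1 - 0.1099·V_2 - 0.05·V_5 = 0.01607
  0.3227·V_2 - 0.1099·V_1 - 0.2128·V_3 - 0.00001099·V_5 = 0
  1.179·V_3 - 0.2128·V_2 - 0.8333·V_5 = 0
  0.8835·V_5 - 0.05·V_1 - 0.00001099·V_2 - 0.8333·V_3 = 0
Solving these 4 simultaneous equations (Gaussian elimination) gives:
  V_1 = 0.2477 V, V_2 = 0.1616 V, V_3 = 0.1171 V, V_5 = 0.1244 V
I_R6 = (V_2 - V_5)/R6 = (0.1616 - 0.1244)/91000 = 0.0000004079 A
|I_R6| = 0.0000004079 A

Final answer: |I_R6| = 4.079e-07 A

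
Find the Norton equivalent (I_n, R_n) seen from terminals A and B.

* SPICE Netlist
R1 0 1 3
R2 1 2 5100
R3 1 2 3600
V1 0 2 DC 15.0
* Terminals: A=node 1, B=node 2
Find the Thévenin equivalent first; then I_n = V_th/R_th and R_n = R_th.
Step 1 — V_th is the open-circuit voltage V_A - V_B (nothing connected across the terminals).
Nodal analysis, taking node 2 as the 0 V reference.
Source V1 fixes V_0 = 15 V.
KCL at each unknown node (sum of currents leaving = 0; resistances in Ω):
  Node 1: (V_1 - 15)/3 + (V_1 - 0)/5100 + (V_1 - 0)/3600 = 0
Collecting terms: 0.3338 × V_1 = 5  =>  V_1 = 14.98 V
V_th = V_1 - V_2 = 14.98 - 0 = 14.98 V
Step 2 — R_th: zero the source — replace V1 by a short circuit (node 2 merges into node 0) — and find the resistance seen between A (node 1) and B (node 0).
Reduce the network between node 1 (A) and node 0 (B) by series/parallel combination:
  Rp1 = R1 ‖ R2 ‖ R3 (parallel, all between nodes 0 and 1) = 1/(1/3 + 1/5100 + 1/3600) = 2.996 Ω
R_th = 2.996 Ω
I_n = V_th/R_th = 14.98/2.996 = 5 A, and R_n = R_th = 2.996 Ω

Final answer: I_n = 5 A, R_n = 2.996 Ω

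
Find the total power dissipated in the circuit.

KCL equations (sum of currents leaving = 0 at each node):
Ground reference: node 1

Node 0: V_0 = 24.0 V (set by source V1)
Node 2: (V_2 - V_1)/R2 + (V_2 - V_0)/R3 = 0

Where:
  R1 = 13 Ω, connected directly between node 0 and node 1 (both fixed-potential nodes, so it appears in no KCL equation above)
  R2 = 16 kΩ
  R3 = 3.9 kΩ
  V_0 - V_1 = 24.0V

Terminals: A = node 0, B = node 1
Nodal analysis, taking node 1 as the 0 V reference.
Source V1 fixes V_0 = 24 V.
KCL at each unknown node (sum of currents leaving = 0; resistances in Ω):
  Node 2: (V_2 - 0)/16000 + (V_2 - 24)/3900 = 0
Collecting terms: 0.0003189 × V_2 = 0.006154  =>  V_2 = 19.3 V
Power in each resistor, P = (ΔV)²/R:
  P_R1 = (24 - 0)²/13 = 44.31 W
  P_R2 = (0 - 19.3)²/16000 = 0.02327 W
  P_R3 = (24 - 19.3)²/3900 = 0.005673 W
P_total = P_R1 + P_R2 + P_R3 = 44.34 W

Final answer: 44.34 W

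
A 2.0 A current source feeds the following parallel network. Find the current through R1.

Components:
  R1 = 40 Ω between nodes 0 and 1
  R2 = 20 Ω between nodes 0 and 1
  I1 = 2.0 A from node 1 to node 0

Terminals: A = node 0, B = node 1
All resistors sit directly between nodes 0 and 1, so they are in parallel and share one voltage V; the full source current 2 A splits among them.
1/R_par = 1/40 + 1/20 = 0.075 S  =>  R_par = 13.33 Ω
V = I × R_par = 2 × 13.33 = 26.67 V
I_R1 = V/R1 = 26.67/40 = 0.6667 A

Final answer: 0.6667 A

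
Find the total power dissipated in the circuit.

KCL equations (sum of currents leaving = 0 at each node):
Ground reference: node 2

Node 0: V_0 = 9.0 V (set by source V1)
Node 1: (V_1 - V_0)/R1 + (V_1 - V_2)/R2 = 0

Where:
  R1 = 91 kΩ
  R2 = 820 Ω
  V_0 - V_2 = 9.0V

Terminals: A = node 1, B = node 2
Nodal analysis, taking node 2 as the 0 V reference.
Source V1 fixes V_0 = 9 V.
KCL at each unknown node (sum of currents leaving = 0; resistances in Ω):
  Node 1: (V_1 - 9)/91000 + (V_1 - 0)/820 = 0
Collecting terms: 0.001231 × V_1 = 0.0000989  =>  V_1 = 0.08037 V
Power in each resistor, P = (ΔV)²/R:
  P_R1 = (9 - 0.08037)²/91000 = 0.0008743 W
  P_R2 = (0.08037 - 0)²/820 = 0.000007878 W
P_total = P_R1 + P_R2 = 0.0008822 W

Final answer: 0.0008822 W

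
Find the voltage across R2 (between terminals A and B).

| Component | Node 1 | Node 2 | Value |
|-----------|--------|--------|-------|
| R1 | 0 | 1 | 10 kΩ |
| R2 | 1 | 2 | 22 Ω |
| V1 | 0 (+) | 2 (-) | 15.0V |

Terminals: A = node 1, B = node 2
R1 and R2 are in series across V1 (node 0 → node 1 → node 2), and the output A–B is taken across R2, so this is a voltage divider.
Series current: I = V1/(R1 + R2) = 15/(10000 + 22) = 15/10020 = 0.001497 A
V_R2 = I × R2 = V1 × R2/(R1 + R2) = 15 × 22/10020 = 0.03293 V

Final answer: 0.03293 V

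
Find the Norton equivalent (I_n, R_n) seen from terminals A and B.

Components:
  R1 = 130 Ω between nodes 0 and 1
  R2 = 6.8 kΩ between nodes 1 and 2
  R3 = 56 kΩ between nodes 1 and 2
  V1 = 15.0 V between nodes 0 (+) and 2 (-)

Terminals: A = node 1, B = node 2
Find the Thévenin equivalent first; then I_n = V_th/R_th and R_n = R_th.
Step 1 — V_th is the open-circuit voltage V_A - V_B (nothing connected across the terminals).
Nodal analysis, taking node 2 as the 0 V reference.
Source V1 fixes V_0 = 15 V.
KCL at each unknown node (sum of currents leaving = 0; resistances in Ω):
  Node 1: (V_1 - 15)/130 + (V_1 - 0)/6800 + (V_1 - 0)/56000 = 0
Collecting terms: 0.007857 × V_1 = 0.1154  =>  V_1 = 14.69 V
V_th = V_1 - V_2 = 14.69 - 0 = 14.69 V
Step 2 — R_th: zero the source — replace V1 by a short circuit (node 2 merges into node 0) — and find the resistance seen between A (node 1) and B (node 0).
Reduce the network between node 1 (A) and node 0 (B) by series/parallel combination:
  Rp1 = R1 ‖ R2 ‖ R3 (parallel, all between nodes 0 and 1) = 1/(1/130 + 1/6800 + 1/56000) = 127.3 Ω
R_th = 127.3 Ω
I_n = V_th/R_th = 14.69/127.3 = 0.1154 A, and R_n = R_th = 127.3 Ω

Final answer: I_n = 0.1154 A, R_n = 127.3 Ω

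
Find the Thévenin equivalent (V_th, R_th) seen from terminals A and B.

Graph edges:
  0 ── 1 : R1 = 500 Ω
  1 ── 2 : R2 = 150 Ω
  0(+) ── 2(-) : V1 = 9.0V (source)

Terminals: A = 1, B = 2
Step 1 — V_th is the open-circuit voltage V_A - V_B (nothing connected across the terminals).
Nodal analysis, taking node 2 as the 0 V reference.
Source V1 fixes V_0 = 9 V.
KCL at each unknown node (sum of currents leaving = 0; resistances in Ω):
  Node 1: (V_1 - 9)/500 + (V_1 - 0)/150 = 0
Collecting terms: 0.008667 × V_1 = 0.018  =>  V_1 = 2.077 V
V_th = V_1 - V_2 = 2.077 - 0 = 2.077 V
Step 2 — R_th: zero the source — replace V1 by a short circuit (node 2 merges into node 0) — and find the resistance seen between A (node 1) and B (node 0).
Reduce the network between node 1 (A) and node 0 (B) by series/parallel combination:
  Rp1 = R1 ‖ R2 (parallel, both between nodes 0 and 1) = 1/(1/500 + 1/150) = 115.4 Ω
R_th = 115.4 Ω

Final answer: V_th = 2.077 V, R_th = 115.4 Ω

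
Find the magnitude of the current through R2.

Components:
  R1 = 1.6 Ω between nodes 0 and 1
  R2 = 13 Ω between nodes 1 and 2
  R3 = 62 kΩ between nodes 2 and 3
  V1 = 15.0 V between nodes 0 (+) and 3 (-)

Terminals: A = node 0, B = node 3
Nodal analysis, taking node 3 as the 0 V reference.
Source V1 fixes V_0 = 15 V.
KCL at each unknown node (sum of currents leaving = 0; resistances in Ω):
  Node 1: (V_1 - 15)/1.6 + (V_1 - V_2)/13 = 0
  Node 2: (V_2 - V_1)/13 + (V_2 - 0)/62000 = 0
Collecting terms (coefficients in siemens):
  0.7019·V_1 - 0.07692·V_2 = 9.375
  0.07694·V_2 - 0.07692·V_1 = 0
Determinant D = (0.7019)(0.07694) - (-0.07692)(-0.07692) = 0.04809
V_1 = [(9.375)(0.07694) - (-0.07692)(0)]/D = 15 V
V_2 = [(0.7019)(0) - (9.375)(-0.07692)]/D = 15 V
I_R2 = (V_1 - V_2)/R2 = (15 - 15)/13 = 0.0002419 A
|I_R2| = 0.0002419 A

Final answer: |I_R2| = 0.0002419 A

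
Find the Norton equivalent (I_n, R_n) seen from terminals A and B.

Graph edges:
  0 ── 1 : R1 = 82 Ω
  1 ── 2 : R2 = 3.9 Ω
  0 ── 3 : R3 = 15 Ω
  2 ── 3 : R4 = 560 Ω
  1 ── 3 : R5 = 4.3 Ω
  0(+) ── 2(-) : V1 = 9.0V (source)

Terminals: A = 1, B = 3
Find the Thévenin equivalent first; then I_n = V_th/R_th and R_n = R_th.
Step 1 — V_th is the open-circuit voltage V_A - V_B (nothing connected across the terminals).
Nodal analysis, taking node 2 as the 0 V reference.
Source V1 fixes V_0 = 9 V.
KCL at each unknown node (sum of currents leaving = 0; resistances in Ω):
  Node 1: (V_1 - 9)/82 + (V_1 - 0)/3.9 + (V_1 - V_3)/4.3 = 0
  Node 3: (V_3 - 9)/15 + (V_3 - 0)/560 + (V_3 - V_1)/4.3 = 0
Collecting terms (coefficients in siemens):
  0.5012·V_1 - 0.2326·V_3 = 0.1098
  0.301·V_3 - 0.2326·V_1 = 0.6
Determinant D = (0.5012)(0.301) - (-0.2326)(-0.2326) = 0.09677
V_1 = [(0.1098)(0.301) - (-0.2326)(0.6)]/D = 1.783 V
V_3 = [(0.5012)(0.6) - (0.1098)(-0.2326)]/D = 3.371 V
V_th = V_1 - V_3 = 1.783 - 3.371 = -1.588 V
Step 2 — R_th: zero the source — replace V1 by a short circuit (node 2 merges into node 0) — and find the resistance seen between A (node 1) and B (node 3).
Reduce the network between node 1 (A) and node 3 (B) by series/parallel combination:
  Rp1 = R1 ‖ R2 (parallel, both between nodes 0 and 1) = 1/(1/82 + 1/3.9) = 3.723 Ω
  Rp2 = R3 ‖ R4 (parallel, both between nodes 0 and 3) = 1/(1/15 + 1/560) = 14.61 Ω
  Rs1 = Rp1 + Rp2 (series, joined only at node 0) = 3.723 + 14.61 = 18.33 Ω
  Rp3 = R5 ‖ Rs1 (parallel, both between nodes 1 and 3) = 1/(1/4.3 + 1/18.33) = 3.483 Ω
R_th = 3.483 Ω
I_n = V_th/R_th = -1.588/3.483 = -0.4559 A, and R_n = R_th = 3.483 Ω

Final answer: I_n = -0.4559 A, R_n = 3.483 Ω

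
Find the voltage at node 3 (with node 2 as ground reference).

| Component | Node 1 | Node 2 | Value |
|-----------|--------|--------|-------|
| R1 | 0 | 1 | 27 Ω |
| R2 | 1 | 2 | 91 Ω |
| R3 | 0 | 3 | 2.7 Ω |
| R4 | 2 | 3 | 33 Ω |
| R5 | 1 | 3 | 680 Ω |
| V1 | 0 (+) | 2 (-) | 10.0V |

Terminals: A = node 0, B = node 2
Nodal analysis, taking node 2 as the 0 V reference.
Source V1 fixes V_0 = 10 V.
KCL at each unknown node (sum of currents leaving = 0; resistances in Ω):
  Node 1: (V_1 - 10)/27 + (V_1 - 0)/91 + (V_1 - V_3)/680 = 0
  Node 3: (V_3 - 10)/2.7 + (V_3 - 0)/33 + (V_3 - V_1)/680 = 0
Collecting terms (coefficients in siemens):
  0.0495·V_1 - 0.001471·V_3 = 0.3704
  0.4021·V_3 - 0.001471·V_1 = 3.704
Determinant D = (0.0495)(0.4021) - (-0.001471)(-0.001471) = 0.0199
V_1 = [(0.3704)(0.4021) - (-0.001471)(3.704)]/D = 7.757 V
V_3 = [(0.0495)(3.704) - (0.3704)(-0.001471)]/D = 9.238 V
The requested potential is V_3 = 9.238 V.

Final answer: V_3 = 9.238 V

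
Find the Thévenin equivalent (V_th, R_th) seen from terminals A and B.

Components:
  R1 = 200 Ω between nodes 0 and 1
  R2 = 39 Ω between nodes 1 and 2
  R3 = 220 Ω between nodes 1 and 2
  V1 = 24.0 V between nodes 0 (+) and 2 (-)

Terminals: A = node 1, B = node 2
Step 1 — V_th is the open-circuit voltage V_A - V_B (nothing connected across the terminals).
Nodal analysis, taking node 2 as the 0 V reference.
Source V1 fixes V_0 = 24 V.
KCL at each unknown node (sum of currents leaving = 0; resistances in Ω):
  Node 1: (V_1 - 24)/200 + (V_1 - 0)/39 + (V_1 - 0)/220 = 0
Collecting terms: 0.03519 × V_1 = 0.12  =>  V_1 = 3.41 V
V_th = V_1 - V_2 = 3.41 - 0 = 3.41 V
Step 2 — R_th: zero the source — replace V1 by a short circuit (node 2 merges into node 0) — and find the resistance seen between A (node 1) and B (node 0).
Reduce the network between node 1 (A) and node 0 (B) by series/parallel combination:
  Rp1 = R1 ‖ R2 ‖ R3 (parallel, all between nodes 0 and 1) = 1/(1/200 + 1/39 + 1/220) = 28.42 Ω
R_th = 28.42 Ω

Final answer: V_th = 3.41 V, R_th = 28.42 Ω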